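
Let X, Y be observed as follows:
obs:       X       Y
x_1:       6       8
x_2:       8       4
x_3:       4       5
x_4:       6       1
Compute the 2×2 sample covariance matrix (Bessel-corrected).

Step 1 — column means:
  mean(X) = (6 + 8 + 4 + 6) / 4 = 24/4 = 6
  mean(Y) = (8 + 4 + 5 + 1) / 4 = 18/4 = 4.5

Step 2 — sample covariance S[i,j] = (1/(n-1)) · Σ_k (x_{k,i} - mean_i) · (x_{k,j} - mean_j), with n-1 = 3.
  S[X,X] = ((0)·(0) + (2)·(2) + (-2)·(-2) + (0)·(0)) / 3 = 8/3 = 2.6667
  S[X,Y] = ((0)·(3.5) + (2)·(-0.5) + (-2)·(0.5) + (0)·(-3.5)) / 3 = -2/3 = -0.6667
  S[Y,Y] = ((3.5)·(3.5) + (-0.5)·(-0.5) + (0.5)·(0.5) + (-3.5)·(-3.5)) / 3 = 25/3 = 8.3333

S is symmetric (S[j,i] = S[i,j]). Assembling:

S = [[2.6667, -0.6667],
 [-0.6667, 8.3333]]


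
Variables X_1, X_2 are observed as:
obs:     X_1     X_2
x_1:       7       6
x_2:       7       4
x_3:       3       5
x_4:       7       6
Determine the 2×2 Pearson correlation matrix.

Step 1 — column means:
  mean(X_1) = (7 + 7 + 3 + 7) / 4 = 24/4 = 6
  mean(X_2) = (6 + 4 + 5 + 6) / 4 = 21/4 = 5.25

Step 2 — sample variances and covariances s[i,j] = (1/(n-1)) · Σ_k (x_{k,i} - mean_i) · (x_{k,j} - mean_j), with n-1 = 3:
  s[X_1,X_1] = ((1)·(1) + (1)·(1) + (-3)·(-3) + (1)·(1)) / 3 = 12/3 = 4
  s[X_1,X_2] = ((1)·(0.75) + (1)·(-1.25) + (-3)·(-0.25) + (1)·(0.75)) / 3 = 1/3 = 0.3333
  s[X_2,X_2] = ((0.75)·(0.75) + (-1.25)·(-1.25) + (-0.25)·(-0.25) + (0.75)·(0.75)) / 3 = 2.75/3 = 0.9167
  Sample standard deviations s_i = √(s[i,i]):
  s(X_1) = √(4) = 2
  s(X_2) = √(0.9167) = 0.9574

Step 3 — r_{ij} = s_{ij} / (s_i · s_j):
  r[X_1,X_1] = 1 (diagonal).
  r[X_1,X_2] = 0.3333 / (2 · 0.9574) = 0.3333 / 1.9149 = 0.1741
  r[X_2,X_2] = 1 (diagonal).

R is symmetric with unit diagonal. Assembling:

R = [[1, 0.1741],
 [0.1741, 1]]


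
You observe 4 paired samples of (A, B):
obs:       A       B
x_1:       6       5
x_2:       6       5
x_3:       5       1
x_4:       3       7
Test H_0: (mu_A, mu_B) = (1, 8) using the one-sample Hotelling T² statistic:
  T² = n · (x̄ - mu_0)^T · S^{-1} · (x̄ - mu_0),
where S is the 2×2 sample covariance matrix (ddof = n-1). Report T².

Step 1 — sample mean vector:
  mean(A) = (6 + 6 + 5 + 3) / 4 = 20/4 = 5
  mean(B) = (5 + 5 + 1 + 7) / 4 = 18/4 = 4.5
  x̄ = (5, 4.5),  deviation x̄ - mu_0 = (5, 4.5) - (1, 8) = (4, -3.5).

Step 2 — sample covariance matrix, S[i,j] = (1/(n-1)) · Σ_k (x_{k,i} - mean_i) · (x_{k,j} - mean_j), divisor n-1 = 3:
  S[A,A] = ((1)·(1) + (1)·(1) + (0)·(0) + (-2)·(-2)) / 3 = 6/3 = 2
  S[A,B] = ((1)·(0.5) + (1)·(0.5) + (0)·(-3.5) + (-2)·(2.5)) / 3 = -4/3 = -1.3333
  S[B,B] = ((0.5)·(0.5) + (0.5)·(0.5) + (-3.5)·(-3.5) + (2.5)·(2.5)) / 3 = 19/3 = 6.3333
  S = [[2, -1.3333],
 [-1.3333, 6.3333]].

Step 3 — invert S. det(S) = 2·6.3333 - (-1.3333)² = 10.8889.
  S^{-1} = (1/det) · [[d, -b], [-b, a]] = [[0.5816, 0.1224],
 [0.1224, 0.1837]].

Step 4 — quadratic form (x̄ - mu_0)^T · S^{-1} · (x̄ - mu_0):
  S^{-1} · (x̄ - mu_0) = (1.898, -0.1531),
  (x̄ - mu_0)^T · [...] = (4)·(1.898) + (-3.5)·(-0.1531) = 8.1276.

Step 5 — scale by n: T² = 4 · 8.1276 = 32.5102.

T² ≈ 32.5102


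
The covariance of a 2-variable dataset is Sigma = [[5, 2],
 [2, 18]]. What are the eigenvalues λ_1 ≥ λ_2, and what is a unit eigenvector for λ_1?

Step 1 — characteristic polynomial of 2×2 Sigma:
  det(Sigma - λI) = λ² - trace · λ + det = 0.
  trace = 5 + 18 = 23, det = 5·18 - (2)² = 86.
Step 2 — discriminant:
  Δ = trace² - 4·det = 529 - 344 = 185.
Step 3 — eigenvalues:
  λ = (trace ± √Δ)/2 = (23 ± 13.6015)/2,
  λ_1 = 18.3007,  λ_2 = 4.6993.

Step 4 — unit eigenvector for λ_1: solve (Sigma - λ_1 I)v = 0. First row:
  (5 - 18.3007)·v_x + (2)·v_y = 0, i.e. (-13.3007)·v_x + (2)·v_y = 0,
  so v ∝ (b, λ_1 - a) = (2, 13.3007) = u.
  ||u|| = √((2)² + (13.3007)²) = √(180.9096) ≈ 13.4503,
  v_1 = u/||u|| ≈ (0.1487, 0.9889) (||v_1|| = 1).

λ_1 = 18.3007,  λ_2 = 4.6993;  v_1 ≈ (0.1487, 0.9889)


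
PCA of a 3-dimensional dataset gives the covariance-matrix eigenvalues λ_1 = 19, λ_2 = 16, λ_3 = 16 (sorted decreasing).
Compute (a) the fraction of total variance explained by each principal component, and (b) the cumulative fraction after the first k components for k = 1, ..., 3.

Step 1 — total variance = trace(Sigma) = Σ λ_i = 19 + 16 + 16 = 51.

Step 2 — fraction explained by component i = λ_i / Σ λ:
  PC1: 19/51 = 0.3725
  PC2: 16/51 = 0.3137
  PC3: 16/51 = 0.3137

Step 3 — cumulative fraction after k components = (λ_1 + ... + λ_k) / Σ λ:
  k = 1: 19/51 = 0.3725
  k = 2: (19 + 16)/51 = 35/51 = 0.6863
  k = 3: (19 + 16 + 16)/51 = 51/51 = 1

Summary (fraction, with percent):

explained: PC1 0.3725 (37.25%), PC2 0.3137 (31.37%), PC3 0.3137 (31.37%);  cumulative: 0.3725, 0.6863, 1


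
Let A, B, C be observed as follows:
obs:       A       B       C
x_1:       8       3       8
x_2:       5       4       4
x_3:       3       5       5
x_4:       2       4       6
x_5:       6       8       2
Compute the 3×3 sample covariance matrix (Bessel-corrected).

Step 1 — column means:
  mean(A) = (8 + 5 + 3 + 2 + 6) / 5 = 24/5 = 4.8
  mean(B) = (3 + 4 + 5 + 4 + 8) / 5 = 24/5 = 4.8
  mean(C) = (8 + 4 + 5 + 6 + 2) / 5 = 25/5 = 5

Step 2 — sample covariance S[i,j] = (1/(n-1)) · Σ_k (x_{k,i} - mean_i) · (x_{k,j} - mean_j), with n-1 = 4.
  S[A,A] = ((3.2)·(3.2) + (0.2)·(0.2) + (-1.8)·(-1.8) + (-2.8)·(-2.8) + (1.2)·(1.2)) / 4 = 22.8/4 = 5.7
  S[A,B] = ((3.2)·(-1.8) + (0.2)·(-0.8) + (-1.8)·(0.2) + (-2.8)·(-0.8) + (1.2)·(3.2)) / 4 = -0.2/4 = -0.05
  S[A,C] = ((3.2)·(3) + (0.2)·(-1) + (-1.8)·(0) + (-2.8)·(1) + (1.2)·(-3)) / 4 = 3/4 = 0.75
  S[B,B] = ((-1.8)·(-1.8) + (-0.8)·(-0.8) + (0.2)·(0.2) + (-0.8)·(-0.8) + (3.2)·(3.2)) / 4 = 14.8/4 = 3.7
  S[B,C] = ((-1.8)·(3) + (-0.8)·(-1) + (0.2)·(0) + (-0.8)·(1) + (3.2)·(-3)) / 4 = -15/4 = -3.75
  S[C,C] = ((3)·(3) + (-1)·(-1) + (0)·(0) + (1)·(1) + (-3)·(-3)) / 4 = 20/4 = 5

S is symmetric (S[j,i] = S[i,j]). Assembling:

S = [[5.7, -0.05, 0.75],
 [-0.05, 3.7, -3.75],
 [0.75, -3.75, 5]]


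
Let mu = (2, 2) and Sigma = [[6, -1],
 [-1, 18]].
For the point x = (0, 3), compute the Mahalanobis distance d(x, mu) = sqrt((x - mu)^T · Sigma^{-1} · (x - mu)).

Step 1 — centre the observation: (x - mu) = (-2, 1).

Step 2 — invert Sigma. det(Sigma) = 6·18 - (-1)² = 107.
  Sigma^{-1} = (1/det) · [[d, -b], [-b, a]] = [[0.1682, 0.0093],
 [0.0093, 0.0561]].

Step 3 — form the quadratic (x - mu)^T · Sigma^{-1} · (x - mu):
  Sigma^{-1} · (x - mu) = (-0.3271, 0.0374).
  (x - mu)^T · [Sigma^{-1} · (x - mu)] = (-2)·(-0.3271) + (1)·(0.0374) = 0.6916.

Step 4 — take square root: d = √(0.6916) ≈ 0.8316.

d(x, mu) = √(0.6916) ≈ 0.8316


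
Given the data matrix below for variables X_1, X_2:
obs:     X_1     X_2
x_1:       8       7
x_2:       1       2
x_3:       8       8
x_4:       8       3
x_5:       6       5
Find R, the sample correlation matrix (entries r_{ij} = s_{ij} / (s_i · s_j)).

Step 1 — column means:
  mean(X_1) = (8 + 1 + 8 + 8 + 6) / 5 = 31/5 = 6.2
  mean(X_2) = (7 + 2 + 8 + 3 + 5) / 5 = 25/5 = 5

Step 2 — sample variances and covariances s[i,j] = (1/(n-1)) · Σ_k (x_{k,i} - mean_i) · (x_{k,j} - mean_j), with n-1 = 4:
  s[X_1,X_1] = ((1.8)·(1.8) + (-5.2)·(-5.2) + (1.8)·(1.8) + (1.8)·(1.8) + (-0.2)·(-0.2)) / 4 = 36.8/4 = 9.2
  s[X_1,X_2] = ((1.8)·(2) + (-5.2)·(-3) + (1.8)·(3) + (1.8)·(-2) + (-0.2)·(0)) / 4 = 21/4 = 5.25
  s[X_2,X_2] = ((2)·(2) + (-3)·(-3) + (3)·(3) + (-2)·(-2) + (0)·(0)) / 4 = 26/4 = 6.5
  Sample standard deviations s_i = √(s[i,i]):
  s(X_1) = √(9.2) = 3.0332
  s(X_2) = √(6.5) = 2.5495

Step 3 — r_{ij} = s_{ij} / (s_i · s_j):
  r[X_1,X_1] = 1 (diagonal).
  r[X_1,X_2] = 5.25 / (3.0332 · 2.5495) = 5.25 / 7.733 = 0.6789
  r[X_2,X_2] = 1 (diagonal).

R is symmetric with unit diagonal. Assembling:

R = [[1, 0.6789],
 [0.6789, 1]]


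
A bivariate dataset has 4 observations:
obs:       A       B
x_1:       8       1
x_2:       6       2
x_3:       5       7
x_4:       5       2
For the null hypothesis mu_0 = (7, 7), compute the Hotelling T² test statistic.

Step 1 — sample mean vector:
  mean(A) = (8 + 6 + 5 + 5) / 4 = 24/4 = 6
  mean(B) = (1 + 2 + 7 + 2) / 4 = 12/4 = 3
  x̄ = (6, 3),  deviation x̄ - mu_0 = (6, 3) - (7, 7) = (-1, -4).

Step 2 — sample covariance matrix, S[i,j] = (1/(n-1)) · Σ_k (x_{k,i} - mean_i) · (x_{k,j} - mean_j), divisor n-1 = 3:
  S[A,A] = ((2)·(2) + (0)·(0) + (-1)·(-1) + (-1)·(-1)) / 3 = 6/3 = 2
  S[A,B] = ((2)·(-2) + (0)·(-1) + (-1)·(4) + (-1)·(-1)) / 3 = -7/3 = -2.3333
  S[B,B] = ((-2)·(-2) + (-1)·(-1) + (4)·(4) + (-1)·(-1)) / 3 = 22/3 = 7.3333
  S = [[2, -2.3333],
 [-2.3333, 7.3333]].

Step 3 — invert S. det(S) = 2·7.3333 - (-2.3333)² = 9.2222.
  S^{-1} = (1/det) · [[d, -b], [-b, a]] = [[0.7952, 0.253],
 [0.253, 0.2169]].

Step 4 — quadratic form (x̄ - mu_0)^T · S^{-1} · (x̄ - mu_0):
  S^{-1} · (x̄ - mu_0) = (-1.8072, -1.1205),
  (x̄ - mu_0)^T · [...] = (-1)·(-1.8072) + (-4)·(-1.1205) = 6.2892.

Step 5 — scale by n: T² = 4 · 6.2892 = 25.1566.

T² ≈ 25.1566


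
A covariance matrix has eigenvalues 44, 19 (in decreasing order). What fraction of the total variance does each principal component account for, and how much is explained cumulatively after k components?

Step 1 — total variance = trace(Sigma) = Σ λ_i = 44 + 19 = 63.

Step 2 — fraction explained by component i = λ_i / Σ λ:
  PC1: 44/63 = 0.6984
  PC2: 19/63 = 0.3016

Step 3 — cumulative fraction after k components = (λ_1 + ... + λ_k) / Σ λ:
  k = 1: 44/63 = 0.6984
  k = 2: (44 + 19)/63 = 63/63 = 1

Summary (fraction, with percent):

explained: PC1 0.6984 (69.84%), PC2 0.3016 (30.16%);  cumulative: 0.6984, 1


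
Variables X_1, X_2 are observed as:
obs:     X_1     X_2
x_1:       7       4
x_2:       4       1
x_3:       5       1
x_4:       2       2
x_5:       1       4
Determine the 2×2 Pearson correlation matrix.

Step 1 — column means:
  mean(X_1) = (7 + 4 + 5 + 2 + 1) / 5 = 19/5 = 3.8
  mean(X_2) = (4 + 1 + 1 + 2 + 4) / 5 = 12/5 = 2.4

Step 2 — sample variances and covariances s[i,j] = (1/(n-1)) · Σ_k (x_{k,i} - mean_i) · (x_{k,j} - mean_j), with n-1 = 4:
  s[X_1,X_1] = ((3.2)·(3.2) + (0.2)·(0.2) + (1.2)·(1.2) + (-1.8)·(-1.8) + (-2.8)·(-2.8)) / 4 = 22.8/4 = 5.7
  s[X_1,X_2] = ((3.2)·(1.6) + (0.2)·(-1.4) + (1.2)·(-1.4) + (-1.8)·(-0.4) + (-2.8)·(1.6)) / 4 = -0.6/4 = -0.15
  s[X_2,X_2] = ((1.6)·(1.6) + (-1.4)·(-1.4) + (-1.4)·(-1.4) + (-0.4)·(-0.4) + (1.6)·(1.6)) / 4 = 9.2/4 = 2.3
  Sample standard deviations s_i = √(s[i,i]):
  s(X_1) = √(5.7) = 2.3875
  s(X_2) = √(2.3) = 1.5166

Step 3 — r_{ij} = s_{ij} / (s_i · s_j):
  r[X_1,X_1] = 1 (diagonal).
  r[X_1,X_2] = -0.15 / (2.3875 · 1.5166) = -0.15 / 3.6208 = -0.0414
  r[X_2,X_2] = 1 (diagonal).

R is symmetric with unit diagonal. Assembling:

R = [[1, -0.0414],
 [-0.0414, 1]]


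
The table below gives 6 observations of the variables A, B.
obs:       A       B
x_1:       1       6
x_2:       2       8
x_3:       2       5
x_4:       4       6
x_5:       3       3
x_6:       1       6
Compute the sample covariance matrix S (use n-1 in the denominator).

Step 1 — column means:
  mean(A) = (1 + 2 + 2 + 4 + 3 + 1) / 6 = 13/6 = 2.1667
  mean(B) = (6 + 8 + 5 + 6 + 3 + 6) / 6 = 34/6 = 5.6667

Step 2 — sample covariance S[i,j] = (1/(n-1)) · Σ_k (x_{k,i} - mean_i) · (x_{k,j} - mean_j), with n-1 = 5.
  S[A,A] = ((-1.1667)·(-1.1667) + (-0.1667)·(-0.1667) + (-0.1667)·(-0.1667) + (1.8333)·(1.8333) + (0.8333)·(0.8333) + (-1.1667)·(-1.1667)) / 5 = 6.8333/5 = 1.3667
  S[A,B] = ((-1.1667)·(0.3333) + (-0.1667)·(2.3333) + (-0.1667)·(-0.6667) + (1.8333)·(0.3333) + (0.8333)·(-2.6667) + (-1.1667)·(0.3333)) / 5 = -2.6667/5 = -0.5333
  S[B,B] = ((0.3333)·(0.3333) + (2.3333)·(2.3333) + (-0.6667)·(-0.6667) + (0.3333)·(0.3333) + (-2.6667)·(-2.6667) + (0.3333)·(0.3333)) / 5 = 13.3333/5 = 2.6667

S is symmetric (S[j,i] = S[i,j]). Assembling:

S = [[1.3667, -0.5333],
 [-0.5333, 2.6667]]


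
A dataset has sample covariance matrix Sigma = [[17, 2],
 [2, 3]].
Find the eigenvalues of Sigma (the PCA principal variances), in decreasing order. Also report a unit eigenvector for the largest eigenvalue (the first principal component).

Step 1 — characteristic polynomial of 2×2 Sigma:
  det(Sigma - λI) = λ² - trace · λ + det = 0.
  trace = 17 + 3 = 20, det = 17·3 - (2)² = 47.
Step 2 — discriminant:
  Δ = trace² - 4·det = 400 - 188 = 212.
Step 3 — eigenvalues:
  λ = (trace ± √Δ)/2 = (20 ± 14.5602)/2,
  λ_1 = 17.2801,  λ_2 = 2.7199.

Step 4 — unit eigenvector for λ_1: solve (Sigma - λ_1 I)v = 0. First row:
  (17 - 17.2801)·v_x + (2)·v_y = 0, i.e. (-0.2801)·v_x + (2)·v_y = 0,
  so v ∝ (b, λ_1 - a) = (2, 0.2801) = u.
  ||u|| = √((2)² + (0.2801)²) = √(4.0785) ≈ 2.0195,
  v_1 = u/||u|| ≈ (0.9903, 0.1387) (||v_1|| = 1).

λ_1 = 17.2801,  λ_2 = 2.7199;  v_1 ≈ (0.9903, 0.1387)


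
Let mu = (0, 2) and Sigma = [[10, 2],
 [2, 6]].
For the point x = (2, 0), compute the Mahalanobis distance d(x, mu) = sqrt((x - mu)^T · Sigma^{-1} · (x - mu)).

Step 1 — centre the observation: (x - mu) = (2, -2).

Step 2 — invert Sigma. det(Sigma) = 10·6 - (2)² = 56.
  Sigma^{-1} = (1/det) · [[d, -b], [-b, a]] = [[0.1071, -0.0357],
 [-0.0357, 0.1786]].

Step 3 — form the quadratic (x - mu)^T · Sigma^{-1} · (x - mu):
  Sigma^{-1} · (x - mu) = (0.2857, -0.4286).
  (x - mu)^T · [Sigma^{-1} · (x - mu)] = (2)·(0.2857) + (-2)·(-0.4286) = 1.4286.

Step 4 — take square root: d = √(1.4286) ≈ 1.1952.

d(x, mu) = √(1.4286) ≈ 1.1952


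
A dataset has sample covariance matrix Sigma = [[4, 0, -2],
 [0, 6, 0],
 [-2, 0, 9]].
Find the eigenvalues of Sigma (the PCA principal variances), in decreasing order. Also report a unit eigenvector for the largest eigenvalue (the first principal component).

Step 1 — characteristic polynomial p(λ) = det(λI - Sigma) = λ³ - tr·λ² + c_1·λ - det, where tr = trace, c_1 = sum of the principal 2×2 minors, det = det(Sigma):
  tr = 4 + 6 + 9 = 19,
  c_1 = (4·6 - (0)²) + (4·9 - (-2)²) + (6·9 - (0)²) = 24 + 32 + 54 = 110,
  det = 4·(6·9 - (0)²) - (0)·((0)·9 - (0)·(-2)) + (-2)·((0)·(0) - 6·(-2)) = 4·(54) - (0)·(0) + (-2)·(12) = 192.
  So p(λ) = λ³ - 19λ² + 110λ - 192.
Step 2 — look for an integer root (rational root theorem: any rational root is an integer divisor of 192). Testing λ = 6:
  p(6) = 216 - 684 + 660 - 192 = 0  ✓
  Dividing out (λ - 6): p(λ) = (λ - 6)(λ² - 13λ + 32).
Step 3 — remaining eigenvalues from the quadratic λ² - 13λ + 32 = 0:
  Δ = 13² - 4·32 = 169 - 128 = 41,  λ = (13 ± √41)/2 = (13 ± 6.4031)/2 ≈ 9.7016 or 3.2984.
  Sorted: λ_1 = 9.7016,  λ_2 = 6,  λ_3 = 3.2984  (check: sum = 19 = tr ✓).

Step 4 — unit eigenvector for λ_1 ≈ 9.7016: v spans the null space of (Sigma - λ_1 I), whose rows are
  r_1 = (-5.7016, 0, -2),  r_2 = (0, -3.7016, 0),  r_3 = (-2, 0, -0.7016).
  v is orthogonal to every row, so take v ∝ r_1 × r_2 = ((0)·(0) - (-2)·(-3.7016), (-2)·(0) - (-5.7016)·(0), (-5.7016)·(-3.7016) - (0)·(0)) ≈ (-7.4031, 0, 21.1047).
  Rescale (multiply by -1 so the first nonzero entry is positive): u = (7.4031, 0, -21.1047).
  ||u|| = √((7.4031)² + (0)² + (-21.1047)²) = √(500.214) ≈ 22.3655,  v_1 = u/||u|| ≈ (0.331, 0, -0.9436) (||v_1|| = 1).

λ_1 = 9.7016,  λ_2 = 6,  λ_3 = 3.2984;  v_1 ≈ (0.331, 0, -0.9436)


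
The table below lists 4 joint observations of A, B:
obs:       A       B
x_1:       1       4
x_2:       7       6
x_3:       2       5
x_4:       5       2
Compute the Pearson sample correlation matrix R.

Step 1 — column means:
  mean(A) = (1 + 7 + 2 + 5) / 4 = 15/4 = 3.75
  mean(B) = (4 + 6 + 5 + 2) / 4 = 17/4 = 4.25

Step 2 — sample variances and covariances s[i,j] = (1/(n-1)) · Σ_k (x_{k,i} - mean_i) · (x_{k,j} - mean_j), with n-1 = 3:
  s[A,A] = ((-2.75)·(-2.75) + (3.25)·(3.25) + (-1.75)·(-1.75) + (1.25)·(1.25)) / 3 = 22.75/3 = 7.5833
  s[A,B] = ((-2.75)·(-0.25) + (3.25)·(1.75) + (-1.75)·(0.75) + (1.25)·(-2.25)) / 3 = 2.25/3 = 0.75
  s[B,B] = ((-0.25)·(-0.25) + (1.75)·(1.75) + (0.75)·(0.75) + (-2.25)·(-2.25)) / 3 = 8.75/3 = 2.9167
  Sample standard deviations s_i = √(s[i,i]):
  s(A) = √(7.5833) = 2.7538
  s(B) = √(2.9167) = 1.7078

Step 3 — r_{ij} = s_{ij} / (s_i · s_j):
  r[A,A] = 1 (diagonal).
  r[A,B] = 0.75 / (2.7538 · 1.7078) = 0.75 / 4.703 = 0.1595
  r[B,B] = 1 (diagonal).

R is symmetric with unit diagonal. Assembling:

R = [[1, 0.1595],
 [0.1595, 1]]


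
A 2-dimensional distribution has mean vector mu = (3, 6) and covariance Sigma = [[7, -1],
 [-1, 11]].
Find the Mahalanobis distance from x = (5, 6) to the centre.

Step 1 — centre the observation: (x - mu) = (2, 0).

Step 2 — invert Sigma. det(Sigma) = 7·11 - (-1)² = 76.
  Sigma^{-1} = (1/det) · [[d, -b], [-b, a]] = [[0.1447, 0.0132],
 [0.0132, 0.0921]].

Step 3 — form the quadratic (x - mu)^T · Sigma^{-1} · (x - mu):
  Sigma^{-1} · (x - mu) = (0.2895, 0.0263).
  (x - mu)^T · [Sigma^{-1} · (x - mu)] = (2)·(0.2895) + (0)·(0.0263) = 0.5789.

Step 4 — take square root: d = √(0.5789) ≈ 0.7609.

d(x, mu) = √(0.5789) ≈ 0.7609


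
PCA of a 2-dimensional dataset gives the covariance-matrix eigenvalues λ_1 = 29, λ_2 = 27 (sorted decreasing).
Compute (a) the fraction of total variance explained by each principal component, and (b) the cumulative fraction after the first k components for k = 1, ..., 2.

Step 1 — total variance = trace(Sigma) = Σ λ_i = 29 + 27 = 56.

Step 2 — fraction explained by component i = λ_i / Σ λ:
  PC1: 29/56 = 0.5179
  PC2: 27/56 = 0.4821

Step 3 — cumulative fraction after k components = (λ_1 + ... + λ_k) / Σ λ:
  k = 1: 29/56 = 0.5179
  k = 2: (29 + 27)/56 = 56/56 = 1

Summary (fraction, with percent):

explained: PC1 0.5179 (51.79%), PC2 0.4821 (48.21%);  cumulative: 0.5179, 1


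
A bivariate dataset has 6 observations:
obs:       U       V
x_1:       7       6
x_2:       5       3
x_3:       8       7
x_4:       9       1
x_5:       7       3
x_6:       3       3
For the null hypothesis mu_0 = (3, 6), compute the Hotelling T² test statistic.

Step 1 — sample mean vector:
  mean(U) = (7 + 5 + 8 + 9 + 7 + 3) / 6 = 39/6 = 6.5
  mean(V) = (6 + 3 + 7 + 1 + 3 + 3) / 6 = 23/6 = 3.8333
  x̄ = (6.5, 3.8333),  deviation x̄ - mu_0 = (6.5, 3.8333) - (3, 6) = (3.5, -2.1667).

Step 2 — sample covariance matrix, S[i,j] = (1/(n-1)) · Σ_k (x_{k,i} - mean_i) · (x_{k,j} - mean_j), divisor n-1 = 5:
  S[U,U] = ((0.5)·(0.5) + (-1.5)·(-1.5) + (1.5)·(1.5) + (2.5)·(2.5) + (0.5)·(0.5) + (-3.5)·(-3.5)) / 5 = 23.5/5 = 4.7
  S[U,V] = ((0.5)·(2.1667) + (-1.5)·(-0.8333) + (1.5)·(3.1667) + (2.5)·(-2.8333) + (0.5)·(-0.8333) + (-3.5)·(-0.8333)) / 5 = 2.5/5 = 0.5
  S[V,V] = ((2.1667)·(2.1667) + (-0.8333)·(-0.8333) + (3.1667)·(3.1667) + (-2.8333)·(-2.8333) + (-0.8333)·(-0.8333) + (-0.8333)·(-0.8333)) / 5 = 24.8333/5 = 4.9667
  S = [[4.7, 0.5],
 [0.5, 4.9667]].

Step 3 — invert S. det(S) = 4.7·4.9667 - (0.5)² = 23.0933.
  S^{-1} = (1/det) · [[d, -b], [-b, a]] = [[0.2151, -0.0217],
 [-0.0217, 0.2035]].

Step 4 — quadratic form (x̄ - mu_0)^T · S^{-1} · (x̄ - mu_0):
  S^{-1} · (x̄ - mu_0) = (0.7997, -0.5167),
  (x̄ - mu_0)^T · [...] = (3.5)·(0.7997) + (-2.1667)·(-0.5167) = 3.9184.

Step 5 — scale by n: T² = 6 · 3.9184 = 23.5104.

T² ≈ 23.5104


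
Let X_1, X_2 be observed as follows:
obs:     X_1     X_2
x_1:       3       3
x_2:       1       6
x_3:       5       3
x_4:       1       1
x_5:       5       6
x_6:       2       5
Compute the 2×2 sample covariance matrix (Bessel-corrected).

Step 1 — column means:
  mean(X_1) = (3 + 1 + 5 + 1 + 5 + 2) / 6 = 17/6 = 2.8333
  mean(X_2) = (3 + 6 + 3 + 1 + 6 + 5) / 6 = 24/6 = 4

Step 2 — sample covariance S[i,j] = (1/(n-1)) · Σ_k (x_{k,i} - mean_i) · (x_{k,j} - mean_j), with n-1 = 5.
  S[X_1,X_1] = ((0.1667)·(0.1667) + (-1.8333)·(-1.8333) + (2.1667)·(2.1667) + (-1.8333)·(-1.8333) + (2.1667)·(2.1667) + (-0.8333)·(-0.8333)) / 5 = 16.8333/5 = 3.3667
  S[X_1,X_2] = ((0.1667)·(-1) + (-1.8333)·(2) + (2.1667)·(-1) + (-1.8333)·(-3) + (2.1667)·(2) + (-0.8333)·(1)) / 5 = 3/5 = 0.6
  S[X_2,X_2] = ((-1)·(-1) + (2)·(2) + (-1)·(-1) + (-3)·(-3) + (2)·(2) + (1)·(1)) / 5 = 20/5 = 4

S is symmetric (S[j,i] = S[i,j]). Assembling:

S = [[3.3667, 0.6],
 [0.6, 4]]


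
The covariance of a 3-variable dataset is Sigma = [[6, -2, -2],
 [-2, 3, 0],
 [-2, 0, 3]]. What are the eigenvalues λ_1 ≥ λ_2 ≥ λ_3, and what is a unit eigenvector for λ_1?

Step 1 — characteristic polynomial p(λ) = det(λI - Sigma) = λ³ - tr·λ² + c_1·λ - det, where tr = trace, c_1 = sum of the principal 2×2 minors, det = det(Sigma):
  tr = 6 + 3 + 3 = 12,
  c_1 = (6·3 - (-2)²) + (6·3 - (-2)²) + (3·3 - (0)²) = 14 + 14 + 9 = 37,
  det = 6·(3·3 - (0)²) - (-2)·((-2)·3 - (0)·(-2)) + (-2)·((-2)·(0) - 3·(-2)) = 6·(9) - (-2)·(-6) + (-2)·(6) = 30.
  So p(λ) = λ³ - 12λ² + 37λ - 30.
Step 2 — look for an integer root (rational root theorem: any rational root is an integer divisor of 30). Testing λ = 3:
  p(3) = 27 - 108 + 111 - 30 = 0  ✓
  Dividing out (λ - 3): p(λ) = (λ - 3)(λ² - 9λ + 10).
Step 3 — remaining eigenvalues from the quadratic λ² - 9λ + 10 = 0:
  Δ = 9² - 4·10 = 81 - 40 = 41,  λ = (9 ± √41)/2 = (9 ± 6.4031)/2 ≈ 7.7016 or 1.2984.
  Sorted: λ_1 = 7.7016,  λ_2 = 3,  λ_3 = 1.2984  (check: sum = 12 = tr ✓).

Step 4 — unit eigenvector for λ_1 ≈ 7.7016: v spans the null space of (Sigma - λ_1 I), whose rows are
  r_1 = (-1.7016, -2, -2),  r_2 = (-2, -4.7016, 0),  r_3 = (-2, 0, -4.7016).
  v is orthogonal to every row, so take v ∝ r_1 × r_2 = ((-2)·(0) - (-2)·(-4.7016), (-2)·(-2) - (-1.7016)·(0), (-1.7016)·(-4.7016) - (-2)·(-2)) ≈ (-9.4031, 4, 4).
  Rescale (multiply by -1 so the first nonzero entry is positive): u = (9.4031, -4, -4).
  ||u|| = √((9.4031)² + (-4)² + (-4)²) = √(120.4187) ≈ 10.9735,  v_1 = u/||u|| ≈ (0.8569, -0.3645, -0.3645) (||v_1|| = 1).

λ_1 = 7.7016,  λ_2 = 3,  λ_3 = 1.2984;  v_1 ≈ (0.8569, -0.3645, -0.3645)


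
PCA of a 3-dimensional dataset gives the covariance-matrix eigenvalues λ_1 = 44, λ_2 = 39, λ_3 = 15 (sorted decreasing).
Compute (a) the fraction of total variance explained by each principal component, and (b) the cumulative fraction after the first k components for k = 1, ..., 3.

Step 1 — total variance = trace(Sigma) = Σ λ_i = 44 + 39 + 15 = 98.

Step 2 — fraction explained by component i = λ_i / Σ λ:
  PC1: 44/98 = 0.449
  PC2: 39/98 = 0.398
  PC3: 15/98 = 0.1531

Step 3 — cumulative fraction after k components = (λ_1 + ... + λ_k) / Σ λ:
  k = 1: 44/98 = 0.449
  k = 2: (44 + 39)/98 = 83/98 = 0.8469
  k = 3: (44 + 39 + 15)/98 = 98/98 = 1

Summary (fraction, with percent):

explained: PC1 0.449 (44.9%), PC2 0.398 (39.8%), PC3 0.1531 (15.31%);  cumulative: 0.449, 0.8469, 1


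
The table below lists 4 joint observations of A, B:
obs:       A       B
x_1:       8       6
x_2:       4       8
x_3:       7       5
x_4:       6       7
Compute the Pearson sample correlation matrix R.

Step 1 — column means:
  mean(A) = (8 + 4 + 7 + 6) / 4 = 25/4 = 6.25
  mean(B) = (6 + 8 + 5 + 7) / 4 = 26/4 = 6.5

Step 2 — sample variances and covariances s[i,j] = (1/(n-1)) · Σ_k (x_{k,i} - mean_i) · (x_{k,j} - mean_j), with n-1 = 3:
  s[A,A] = ((1.75)·(1.75) + (-2.25)·(-2.25) + (0.75)·(0.75) + (-0.25)·(-0.25)) / 3 = 8.75/3 = 2.9167
  s[A,B] = ((1.75)·(-0.5) + (-2.25)·(1.5) + (0.75)·(-1.5) + (-0.25)·(0.5)) / 3 = -5.5/3 = -1.8333
  s[B,B] = ((-0.5)·(-0.5) + (1.5)·(1.5) + (-1.5)·(-1.5) + (0.5)·(0.5)) / 3 = 5/3 = 1.6667
  Sample standard deviations s_i = √(s[i,i]):
  s(A) = √(2.9167) = 1.7078
  s(B) = √(1.6667) = 1.291

Step 3 — r_{ij} = s_{ij} / (s_i · s_j):
  r[A,A] = 1 (diagonal).
  r[A,B] = -1.8333 / (1.7078 · 1.291) = -1.8333 / 2.2048 = -0.8315
  r[B,B] = 1 (diagonal).

R is symmetric with unit diagonal. Assembling:

R = [[1, -0.8315],
 [-0.8315, 1]]


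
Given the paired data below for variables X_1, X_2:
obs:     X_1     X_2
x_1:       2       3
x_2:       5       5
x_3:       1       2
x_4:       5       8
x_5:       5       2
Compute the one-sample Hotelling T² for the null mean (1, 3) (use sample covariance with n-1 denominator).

Step 1 — sample mean vector:
  mean(X_1) = (2 + 5 + 1 + 5 + 5) / 5 = 18/5 = 3.6
  mean(X_2) = (3 + 5 + 2 + 8 + 2) / 5 = 20/5 = 4
  x̄ = (3.6, 4),  deviation x̄ - mu_0 = (3.6, 4) - (1, 3) = (2.6, 1).

Step 2 — sample covariance matrix, S[i,j] = (1/(n-1)) · Σ_k (x_{k,i} - mean_i) · (x_{k,j} - mean_j), divisor n-1 = 4:
  S[X_1,X_1] = ((-1.6)·(-1.6) + (1.4)·(1.4) + (-2.6)·(-2.6) + (1.4)·(1.4) + (1.4)·(1.4)) / 4 = 15.2/4 = 3.8
  S[X_1,X_2] = ((-1.6)·(-1) + (1.4)·(1) + (-2.6)·(-2) + (1.4)·(4) + (1.4)·(-2)) / 4 = 11/4 = 2.75
  S[X_2,X_2] = ((-1)·(-1) + (1)·(1) + (-2)·(-2) + (4)·(4) + (-2)·(-2)) / 4 = 26/4 = 6.5
  S = [[3.8, 2.75],
 [2.75, 6.5]].

Step 3 — invert S. det(S) = 3.8·6.5 - (2.75)² = 17.1375.
  S^{-1} = (1/det) · [[d, -b], [-b, a]] = [[0.3793, -0.1605],
 [-0.1605, 0.2217]].

Step 4 — quadratic form (x̄ - mu_0)^T · S^{-1} · (x̄ - mu_0):
  S^{-1} · (x̄ - mu_0) = (0.8257, -0.1955),
  (x̄ - mu_0)^T · [...] = (2.6)·(0.8257) + (1)·(-0.1955) = 1.9513.

Step 5 — scale by n: T² = 5 · 1.9513 = 9.7564.

T² ≈ 9.7564


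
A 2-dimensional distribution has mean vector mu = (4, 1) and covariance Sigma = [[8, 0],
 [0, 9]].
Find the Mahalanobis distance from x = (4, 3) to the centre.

Step 1 — centre the observation: (x - mu) = (0, 2).

Step 2 — invert Sigma. det(Sigma) = 8·9 - (0)² = 72.
  Sigma^{-1} = (1/det) · [[d, -b], [-b, a]] = [[0.125, 0],
 [0, 0.1111]].

Step 3 — form the quadratic (x - mu)^T · Sigma^{-1} · (x - mu):
  Sigma^{-1} · (x - mu) = (0, 0.2222).
  (x - mu)^T · [Sigma^{-1} · (x - mu)] = (0)·(0) + (2)·(0.2222) = 0.4444.

Step 4 — take square root: d = √(0.4444) ≈ 0.6667.

d(x, mu) = √(0.4444) ≈ 0.6667


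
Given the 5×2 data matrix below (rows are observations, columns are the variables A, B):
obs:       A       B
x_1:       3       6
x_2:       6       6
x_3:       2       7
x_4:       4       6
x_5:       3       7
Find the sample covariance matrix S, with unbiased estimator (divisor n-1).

Step 1 — column means:
  mean(A) = (3 + 6 + 2 + 4 + 3) / 5 = 18/5 = 3.6
  mean(B) = (6 + 6 + 7 + 6 + 7) / 5 = 32/5 = 6.4

Step 2 — sample covariance S[i,j] = (1/(n-1)) · Σ_k (x_{k,i} - mean_i) · (x_{k,j} - mean_j), with n-1 = 4.
  S[A,A] = ((-0.6)·(-0.6) + (2.4)·(2.4) + (-1.6)·(-1.6) + (0.4)·(0.4) + (-0.6)·(-0.6)) / 4 = 9.2/4 = 2.3
  S[A,B] = ((-0.6)·(-0.4) + (2.4)·(-0.4) + (-1.6)·(0.6) + (0.4)·(-0.4) + (-0.6)·(0.6)) / 4 = -2.2/4 = -0.55
  S[B,B] = ((-0.4)·(-0.4) + (-0.4)·(-0.4) + (0.6)·(0.6) + (-0.4)·(-0.4) + (0.6)·(0.6)) / 4 = 1.2/4 = 0.3

S is symmetric (S[j,i] = S[i,j]). Assembling:

S = [[2.3, -0.55],
 [-0.55, 0.3]]


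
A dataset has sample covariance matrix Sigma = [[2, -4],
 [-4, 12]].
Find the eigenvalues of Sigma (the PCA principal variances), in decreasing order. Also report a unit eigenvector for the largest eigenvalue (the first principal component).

Step 1 — characteristic polynomial of 2×2 Sigma:
  det(Sigma - λI) = λ² - trace · λ + det = 0.
  trace = 2 + 12 = 14, det = 2·12 - (-4)² = 8.
Step 2 — discriminant:
  Δ = trace² - 4·det = 196 - 32 = 164.
Step 3 — eigenvalues:
  λ = (trace ± √Δ)/2 = (14 ± 12.8062)/2,
  λ_1 = 13.4031,  λ_2 = 0.5969.

Step 4 — unit eigenvector for λ_1: solve (Sigma - λ_1 I)v = 0. First row:
  (2 - 13.4031)·v_x + (-4)·v_y = 0, i.e. (-11.4031)·v_x + (-4)·v_y = 0,
  so v ∝ (b, λ_1 - a) = (-4, 11.4031); multiply by -1 so the first entry is positive: u = (4, -11.4031).
  ||u|| = √((4)² + (-11.4031)²) = √(146.0312) ≈ 12.0843,
  v_1 = u/||u|| ≈ (0.331, -0.9436) (||v_1|| = 1).

λ_1 = 13.4031,  λ_2 = 0.5969;  v_1 ≈ (0.331, -0.9436)


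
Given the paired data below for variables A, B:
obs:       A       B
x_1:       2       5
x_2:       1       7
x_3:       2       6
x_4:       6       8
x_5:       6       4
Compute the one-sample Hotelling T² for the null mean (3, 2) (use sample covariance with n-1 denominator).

Step 1 — sample mean vector:
  mean(A) = (2 + 1 + 2 + 6 + 6) / 5 = 17/5 = 3.4
  mean(B) = (5 + 7 + 6 + 8 + 4) / 5 = 30/5 = 6
  x̄ = (3.4, 6),  deviation x̄ - mu_0 = (3.4, 6) - (3, 2) = (0.4, 4).

Step 2 — sample covariance matrix, S[i,j] = (1/(n-1)) · Σ_k (x_{k,i} - mean_i) · (x_{k,j} - mean_j), divisor n-1 = 4:
  S[A,A] = ((-1.4)·(-1.4) + (-2.4)·(-2.4) + (-1.4)·(-1.4) + (2.6)·(2.6) + (2.6)·(2.6)) / 4 = 23.2/4 = 5.8
  S[A,B] = ((-1.4)·(-1) + (-2.4)·(1) + (-1.4)·(0) + (2.6)·(2) + (2.6)·(-2)) / 4 = -1/4 = -0.25
  S[B,B] = ((-1)·(-1) + (1)·(1) + (0)·(0) + (2)·(2) + (-2)·(-2)) / 4 = 10/4 = 2.5
  S = [[5.8, -0.25],
 [-0.25, 2.5]].

Step 3 — invert S. det(S) = 5.8·2.5 - (-0.25)² = 14.4375.
  S^{-1} = (1/det) · [[d, -b], [-b, a]] = [[0.1732, 0.0173],
 [0.0173, 0.4017]].

Step 4 — quadratic form (x̄ - mu_0)^T · S^{-1} · (x̄ - mu_0):
  S^{-1} · (x̄ - mu_0) = (0.1385, 1.6139),
  (x̄ - mu_0)^T · [...] = (0.4)·(0.1385) + (4)·(1.6139) = 6.5108.

Step 5 — scale by n: T² = 5 · 6.5108 = 32.5541.

T² ≈ 32.5541


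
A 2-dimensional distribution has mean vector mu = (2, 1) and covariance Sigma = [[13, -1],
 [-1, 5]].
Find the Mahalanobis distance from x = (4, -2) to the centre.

Step 1 — centre the observation: (x - mu) = (2, -3).

Step 2 — invert Sigma. det(Sigma) = 13·5 - (-1)² = 64.
  Sigma^{-1} = (1/det) · [[d, -b], [-b, a]] = [[0.0781, 0.0156],
 [0.0156, 0.2031]].

Step 3 — form the quadratic (x - mu)^T · Sigma^{-1} · (x - mu):
  Sigma^{-1} · (x - mu) = (0.1094, -0.5781).
  (x - mu)^T · [Sigma^{-1} · (x - mu)] = (2)·(0.1094) + (-3)·(-0.5781) = 1.9531.

Step 4 — take square root: d = √(1.9531) ≈ 1.3975.

d(x, mu) = √(1.9531) ≈ 1.3975


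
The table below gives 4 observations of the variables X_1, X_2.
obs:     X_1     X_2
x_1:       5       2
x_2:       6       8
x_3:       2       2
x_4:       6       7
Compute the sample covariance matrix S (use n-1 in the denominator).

Step 1 — column means:
  mean(X_1) = (5 + 6 + 2 + 6) / 4 = 19/4 = 4.75
  mean(X_2) = (2 + 8 + 2 + 7) / 4 = 19/4 = 4.75

Step 2 — sample covariance S[i,j] = (1/(n-1)) · Σ_k (x_{k,i} - mean_i) · (x_{k,j} - mean_j), with n-1 = 3.
  S[X_1,X_1] = ((0.25)·(0.25) + (1.25)·(1.25) + (-2.75)·(-2.75) + (1.25)·(1.25)) / 3 = 10.75/3 = 3.5833
  S[X_1,X_2] = ((0.25)·(-2.75) + (1.25)·(3.25) + (-2.75)·(-2.75) + (1.25)·(2.25)) / 3 = 13.75/3 = 4.5833
  S[X_2,X_2] = ((-2.75)·(-2.75) + (3.25)·(3.25) + (-2.75)·(-2.75) + (2.25)·(2.25)) / 3 = 30.75/3 = 10.25

S is symmetric (S[j,i] = S[i,j]). Assembling:

S = [[3.5833, 4.5833],
 [4.5833, 10.25]]


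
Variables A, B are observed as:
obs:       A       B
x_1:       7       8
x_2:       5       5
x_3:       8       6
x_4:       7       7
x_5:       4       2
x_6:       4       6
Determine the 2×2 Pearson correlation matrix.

Step 1 — column means:
  mean(A) = (7 + 5 + 8 + 7 + 4 + 4) / 6 = 35/6 = 5.8333
  mean(B) = (8 + 5 + 6 + 7 + 2 + 6) / 6 = 34/6 = 5.6667

Step 2 — sample variances and covariances s[i,j] = (1/(n-1)) · Σ_k (x_{k,i} - mean_i) · (x_{k,j} - mean_j), with n-1 = 5:
  s[A,A] = ((1.1667)·(1.1667) + (-0.8333)·(-0.8333) + (2.1667)·(2.1667) + (1.1667)·(1.1667) + (-1.8333)·(-1.8333) + (-1.8333)·(-1.8333)) / 5 = 14.8333/5 = 2.9667
  s[A,B] = ((1.1667)·(2.3333) + (-0.8333)·(-0.6667) + (2.1667)·(0.3333) + (1.1667)·(1.3333) + (-1.8333)·(-3.6667) + (-1.8333)·(0.3333)) / 5 = 11.6667/5 = 2.3333
  s[B,B] = ((2.3333)·(2.3333) + (-0.6667)·(-0.6667) + (0.3333)·(0.3333) + (1.3333)·(1.3333) + (-3.6667)·(-3.6667) + (0.3333)·(0.3333)) / 5 = 21.3333/5 = 4.2667
  Sample standard deviations s_i = √(s[i,i]):
  s(A) = √(2.9667) = 1.7224
  s(B) = √(4.2667) = 2.0656

Step 3 — r_{ij} = s_{ij} / (s_i · s_j):
  r[A,A] = 1 (diagonal).
  r[A,B] = 2.3333 / (1.7224 · 2.0656) = 2.3333 / 3.5578 = 0.6558
  r[B,B] = 1 (diagonal).

R is symmetric with unit diagonal. Assembling:

R = [[1, 0.6558],
 [0.6558, 1]]


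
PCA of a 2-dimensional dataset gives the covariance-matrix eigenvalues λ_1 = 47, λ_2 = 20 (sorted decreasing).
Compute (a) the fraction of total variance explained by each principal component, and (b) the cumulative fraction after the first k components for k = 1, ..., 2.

Step 1 — total variance = trace(Sigma) = Σ λ_i = 47 + 20 = 67.

Step 2 — fraction explained by component i = λ_i / Σ λ:
  PC1: 47/67 = 0.7015
  PC2: 20/67 = 0.2985

Step 3 — cumulative fraction after k components = (λ_1 + ... + λ_k) / Σ λ:
  k = 1: 47/67 = 0.7015
  k = 2: (47 + 20)/67 = 67/67 = 1

Summary (fraction, with percent):

explained: PC1 0.7015 (70.15%), PC2 0.2985 (29.85%);  cumulative: 0.7015, 1


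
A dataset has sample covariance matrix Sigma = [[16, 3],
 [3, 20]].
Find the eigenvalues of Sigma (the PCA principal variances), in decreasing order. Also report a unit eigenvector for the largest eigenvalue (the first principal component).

Step 1 — characteristic polynomial of 2×2 Sigma:
  det(Sigma - λI) = λ² - trace · λ + det = 0.
  trace = 16 + 20 = 36, det = 16·20 - (3)² = 311.
Step 2 — discriminant:
  Δ = trace² - 4·det = 1296 - 1244 = 52.
Step 3 — eigenvalues:
  λ = (trace ± √Δ)/2 = (36 ± 7.2111)/2,
  λ_1 = 21.6056,  λ_2 = 14.3944.

Step 4 — unit eigenvector for λ_1: solve (Sigma - λ_1 I)v = 0. First row:
  (16 - 21.6056)·v_x + (3)·v_y = 0, i.e. (-5.6056)·v_x + (3)·v_y = 0,
  so v ∝ (b, λ_1 - a) = (3, 5.6056) = u.
  ||u|| = √((3)² + (5.6056)²) = √(40.4222) ≈ 6.3578,
  v_1 = u/||u|| ≈ (0.4719, 0.8817) (||v_1|| = 1).

λ_1 = 21.6056,  λ_2 = 14.3944;  v_1 ≈ (0.4719, 0.8817)


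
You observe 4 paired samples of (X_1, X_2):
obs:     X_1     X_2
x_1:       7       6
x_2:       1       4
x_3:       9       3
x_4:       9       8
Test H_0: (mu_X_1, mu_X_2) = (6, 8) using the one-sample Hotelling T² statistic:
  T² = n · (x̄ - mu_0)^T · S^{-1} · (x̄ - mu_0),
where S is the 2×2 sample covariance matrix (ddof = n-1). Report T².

Step 1 — sample mean vector:
  mean(X_1) = (7 + 1 + 9 + 9) / 4 = 26/4 = 6.5
  mean(X_2) = (6 + 4 + 3 + 8) / 4 = 21/4 = 5.25
  x̄ = (6.5, 5.25),  deviation x̄ - mu_0 = (6.5, 5.25) - (6, 8) = (0.5, -2.75).

Step 2 — sample covariance matrix, S[i,j] = (1/(n-1)) · Σ_k (x_{k,i} - mean_i) · (x_{k,j} - mean_j), divisor n-1 = 3:
  S[X_1,X_1] = ((0.5)·(0.5) + (-5.5)·(-5.5) + (2.5)·(2.5) + (2.5)·(2.5)) / 3 = 43/3 = 14.3333
  S[X_1,X_2] = ((0.5)·(0.75) + (-5.5)·(-1.25) + (2.5)·(-2.25) + (2.5)·(2.75)) / 3 = 8.5/3 = 2.8333
  S[X_2,X_2] = ((0.75)·(0.75) + (-1.25)·(-1.25) + (-2.25)·(-2.25) + (2.75)·(2.75)) / 3 = 14.75/3 = 4.9167
  S = [[14.3333, 2.8333],
 [2.8333, 4.9167]].

Step 3 — invert S. det(S) = 14.3333·4.9167 - (2.8333)² = 62.4444.
  S^{-1} = (1/det) · [[d, -b], [-b, a]] = [[0.0787, -0.0454],
 [-0.0454, 0.2295]].

Step 4 — quadratic form (x̄ - mu_0)^T · S^{-1} · (x̄ - mu_0):
  S^{-1} · (x̄ - mu_0) = (0.1641, -0.6539),
  (x̄ - mu_0)^T · [...] = (0.5)·(0.1641) + (-2.75)·(-0.6539) = 1.8803.

Step 5 — scale by n: T² = 4 · 1.8803 = 7.5214.

T² ≈ 7.5214


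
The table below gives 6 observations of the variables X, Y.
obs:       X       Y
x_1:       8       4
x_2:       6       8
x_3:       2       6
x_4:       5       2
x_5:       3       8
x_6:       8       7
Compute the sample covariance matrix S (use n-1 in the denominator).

Step 1 — column means:
  mean(X) = (8 + 6 + 2 + 5 + 3 + 8) / 6 = 32/6 = 5.3333
  mean(Y) = (4 + 8 + 6 + 2 + 8 + 7) / 6 = 35/6 = 5.8333

Step 2 — sample covariance S[i,j] = (1/(n-1)) · Σ_k (x_{k,i} - mean_i) · (x_{k,j} - mean_j), with n-1 = 5.
  S[X,X] = ((2.6667)·(2.6667) + (0.6667)·(0.6667) + (-3.3333)·(-3.3333) + (-0.3333)·(-0.3333) + (-2.3333)·(-2.3333) + (2.6667)·(2.6667)) / 5 = 31.3333/5 = 6.2667
  S[X,Y] = ((2.6667)·(-1.8333) + (0.6667)·(2.1667) + (-3.3333)·(0.1667) + (-0.3333)·(-3.8333) + (-2.3333)·(2.1667) + (2.6667)·(1.1667)) / 5 = -4.6667/5 = -0.9333
  S[Y,Y] = ((-1.8333)·(-1.8333) + (2.1667)·(2.1667) + (0.1667)·(0.1667) + (-3.8333)·(-3.8333) + (2.1667)·(2.1667) + (1.1667)·(1.1667)) / 5 = 28.8333/5 = 5.7667

S is symmetric (S[j,i] = S[i,j]). Assembling:

S = [[6.2667, -0.9333],
 [-0.9333, 5.7667]]


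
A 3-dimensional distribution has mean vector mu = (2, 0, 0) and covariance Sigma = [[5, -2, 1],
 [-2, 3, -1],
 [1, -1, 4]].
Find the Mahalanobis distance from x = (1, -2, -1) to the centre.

Step 1 — centre the observation: (x - mu) = (-1, -2, -1).

Step 2 — invert Sigma (cofactor / det for 3×3, or solve directly):
  Sigma^{-1} = [[0.275, 0.175, -0.025],
 [0.175, 0.475, 0.075],
 [-0.025, 0.075, 0.275]].

Step 3 — form the quadratic (x - mu)^T · Sigma^{-1} · (x - mu):
  Sigma^{-1} · (x - mu) = (-0.6, -1.2, -0.4).
  (x - mu)^T · [Sigma^{-1} · (x - mu)] = (-1)·(-0.6) + (-2)·(-1.2) + (-1)·(-0.4) = 3.4.

Step 4 — take square root: d = √(3.4) ≈ 1.8439.

d(x, mu) = √(3.4) ≈ 1.8439


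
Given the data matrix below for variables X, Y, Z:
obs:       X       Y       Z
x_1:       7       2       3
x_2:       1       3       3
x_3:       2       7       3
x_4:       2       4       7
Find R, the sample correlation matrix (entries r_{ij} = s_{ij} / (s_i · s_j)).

Step 1 — column means:
  mean(X) = (7 + 1 + 2 + 2) / 4 = 12/4 = 3
  mean(Y) = (2 + 3 + 7 + 4) / 4 = 16/4 = 4
  mean(Z) = (3 + 3 + 3 + 7) / 4 = 16/4 = 4

Step 2 — sample variances and covariances s[i,j] = (1/(n-1)) · Σ_k (x_{k,i} - mean_i) · (x_{k,j} - mean_j), with n-1 = 3:
  s[X,X] = ((4)·(4) + (-2)·(-2) + (-1)·(-1) + (-1)·(-1)) / 3 = 22/3 = 7.3333
  s[X,Y] = ((4)·(-2) + (-2)·(-1) + (-1)·(3) + (-1)·(0)) / 3 = -9/3 = -3
  s[X,Z] = ((4)·(-1) + (-2)·(-1) + (-1)·(-1) + (-1)·(3)) / 3 = -4/3 = -1.3333
  s[Y,Y] = ((-2)·(-2) + (-1)·(-1) + (3)·(3) + (0)·(0)) / 3 = 14/3 = 4.6667
  s[Y,Z] = ((-2)·(-1) + (-1)·(-1) + (3)·(-1) + (0)·(3)) / 3 = 0/3 = 0
  s[Z,Z] = ((-1)·(-1) + (-1)·(-1) + (-1)·(-1) + (3)·(3)) / 3 = 12/3 = 4
  Sample standard deviations s_i = √(s[i,i]):
  s(X) = √(7.3333) = 2.708
  s(Y) = √(4.6667) = 2.1602
  s(Z) = √(4) = 2

Step 3 — r_{ij} = s_{ij} / (s_i · s_j):
  r[X,X] = 1 (diagonal).
  r[X,Y] = -3 / (2.708 · 2.1602) = -3 / 5.85 = -0.5128
  r[X,Z] = -1.3333 / (2.708 · 2) = -1.3333 / 5.416 = -0.2462
  r[Y,Y] = 1 (diagonal).
  r[Y,Z] = 0 / (2.1602 · 2) = 0 / 4.3205 = 0
  r[Z,Z] = 1 (diagonal).

R is symmetric with unit diagonal. Assembling:

R = [[1, -0.5128, -0.2462],
 [-0.5128, 1, 0],
 [-0.2462, 0, 1]]


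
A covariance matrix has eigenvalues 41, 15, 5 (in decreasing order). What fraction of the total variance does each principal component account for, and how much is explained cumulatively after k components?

Step 1 — total variance = trace(Sigma) = Σ λ_i = 41 + 15 + 5 = 61.

Step 2 — fraction explained by component i = λ_i / Σ λ:
  PC1: 41/61 = 0.6721
  PC2: 15/61 = 0.2459
  PC3: 5/61 = 0.082

Step 3 — cumulative fraction after k components = (λ_1 + ... + λ_k) / Σ λ:
  k = 1: 41/61 = 0.6721
  k = 2: (41 + 15)/61 = 56/61 = 0.918
  k = 3: (41 + 15 + 5)/61 = 61/61 = 1

Summary (fraction, with percent):

explained: PC1 0.6721 (67.21%), PC2 0.2459 (24.59%), PC3 0.082 (8.2%);  cumulative: 0.6721, 0.918, 1


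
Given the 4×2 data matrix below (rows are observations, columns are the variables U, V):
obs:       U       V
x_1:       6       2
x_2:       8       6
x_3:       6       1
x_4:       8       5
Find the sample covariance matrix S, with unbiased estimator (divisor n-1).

Step 1 — column means:
  mean(U) = (6 + 8 + 6 + 8) / 4 = 28/4 = 7
  mean(V) = (2 + 6 + 1 + 5) / 4 = 14/4 = 3.5

Step 2 — sample covariance S[i,j] = (1/(n-1)) · Σ_k (x_{k,i} - mean_i) · (x_{k,j} - mean_j), with n-1 = 3.
  S[U,U] = ((-1)·(-1) + (1)·(1) + (-1)·(-1) + (1)·(1)) / 3 = 4/3 = 1.3333
  S[U,V] = ((-1)·(-1.5) + (1)·(2.5) + (-1)·(-2.5) + (1)·(1.5)) / 3 = 8/3 = 2.6667
  S[V,V] = ((-1.5)·(-1.5) + (2.5)·(2.5) + (-2.5)·(-2.5) + (1.5)·(1.5)) / 3 = 17/3 = 5.6667

S is symmetric (S[j,i] = S[i,j]). Assembling:

S = [[1.3333, 2.6667],
 [2.6667, 5.6667]]
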